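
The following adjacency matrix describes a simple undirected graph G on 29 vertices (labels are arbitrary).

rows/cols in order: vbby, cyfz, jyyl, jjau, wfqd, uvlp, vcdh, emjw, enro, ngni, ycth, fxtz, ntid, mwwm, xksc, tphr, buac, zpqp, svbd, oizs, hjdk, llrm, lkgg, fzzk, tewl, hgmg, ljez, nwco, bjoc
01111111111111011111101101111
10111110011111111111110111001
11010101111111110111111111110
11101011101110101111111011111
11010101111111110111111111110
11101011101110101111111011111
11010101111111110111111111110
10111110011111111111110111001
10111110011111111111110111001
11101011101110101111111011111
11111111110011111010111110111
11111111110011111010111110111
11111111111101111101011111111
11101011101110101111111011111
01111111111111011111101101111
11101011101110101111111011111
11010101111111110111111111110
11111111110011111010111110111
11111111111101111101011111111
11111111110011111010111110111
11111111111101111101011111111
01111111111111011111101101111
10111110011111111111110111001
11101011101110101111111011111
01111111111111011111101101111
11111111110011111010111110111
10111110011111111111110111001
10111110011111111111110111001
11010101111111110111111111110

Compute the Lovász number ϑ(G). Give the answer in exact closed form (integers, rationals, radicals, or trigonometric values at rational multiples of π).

6

N(zpqp) = {vbby, cyfz, jyyl, jjau, wfqd, uvlp, vcdh, emjw, enro, ngni, ntid, mwwm, xksc, tphr, buac, svbd, hjdk, llrm, lkgg, fzzk, tewl, ljez, nwco, bjoc}, |N(zpqp)| = 24.
deg(ycth) = 24; N(ycth) = {vbby, cyfz, jyyl, jjau, wfqd, uvlp, vcdh, emjw, enro, ngni, ntid, mwwm, xksc, tphr, buac, svbd, hjdk, llrm, lkgg, fzzk, tewl, ljez, nwco, bjoc}.
N(vbby) = {cyfz, jyyl, jjau, wfqd, uvlp, vcdh, emjw, enro, ngni, ycth, fxtz, ntid, mwwm, tphr, buac, zpqp, svbd, oizs, hjdk, lkgg, fzzk, hgmg, ljez, nwco, bjoc}, |N(vbby)| = 25.
Vertex tewl has 25 neighbors: cyfz, jyyl, jjau, wfqd, uvlp, vcdh, emjw, enro, ngni, ycth, fxtz, ntid, mwwm, tphr, buac, zpqp, svbd, oizs, hjdk, lkgg, fzzk, hgmg, ljez, nwco, bjoc.
K_{6,6,5,5,4,3} (perfect); ϑ(G) = α(G) = max{6,6,5,5,4,3} = 6.
= 6.000000000… (decimal).
Sandwich: α(G)=6 ≤ ϑ(G)=6 ≤ χ(Ḡ)=6 (collapsed).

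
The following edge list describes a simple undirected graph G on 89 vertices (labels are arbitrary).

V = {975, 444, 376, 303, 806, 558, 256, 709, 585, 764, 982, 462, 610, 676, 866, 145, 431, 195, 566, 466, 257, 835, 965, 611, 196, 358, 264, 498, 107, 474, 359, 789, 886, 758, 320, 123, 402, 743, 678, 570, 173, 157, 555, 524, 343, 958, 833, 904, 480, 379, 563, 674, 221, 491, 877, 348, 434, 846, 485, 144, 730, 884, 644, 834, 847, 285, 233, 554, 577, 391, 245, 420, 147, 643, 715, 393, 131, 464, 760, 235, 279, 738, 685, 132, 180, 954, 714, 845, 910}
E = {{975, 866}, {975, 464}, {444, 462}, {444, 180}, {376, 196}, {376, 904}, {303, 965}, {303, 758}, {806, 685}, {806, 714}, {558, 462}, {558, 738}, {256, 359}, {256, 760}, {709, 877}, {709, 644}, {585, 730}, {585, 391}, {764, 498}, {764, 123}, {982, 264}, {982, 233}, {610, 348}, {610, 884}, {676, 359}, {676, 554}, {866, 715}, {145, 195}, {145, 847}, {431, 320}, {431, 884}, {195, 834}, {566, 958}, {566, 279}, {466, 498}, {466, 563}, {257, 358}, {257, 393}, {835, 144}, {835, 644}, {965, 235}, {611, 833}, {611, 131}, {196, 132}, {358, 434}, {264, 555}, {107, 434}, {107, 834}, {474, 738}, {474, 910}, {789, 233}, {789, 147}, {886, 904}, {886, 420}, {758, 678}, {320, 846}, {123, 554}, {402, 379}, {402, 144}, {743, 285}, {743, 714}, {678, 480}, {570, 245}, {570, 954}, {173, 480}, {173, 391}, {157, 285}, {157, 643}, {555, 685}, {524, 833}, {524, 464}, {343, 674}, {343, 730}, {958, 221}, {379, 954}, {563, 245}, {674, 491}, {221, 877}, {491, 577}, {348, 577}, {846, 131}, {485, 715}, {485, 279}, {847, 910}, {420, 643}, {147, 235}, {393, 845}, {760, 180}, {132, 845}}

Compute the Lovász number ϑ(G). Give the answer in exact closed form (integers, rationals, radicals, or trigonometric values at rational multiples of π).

89*cos(pi/89)/(cos(pi/89) + 1)

deg(846) = 2; N(846) = {320, 131}.
N(714) = {806, 743}, |N(714)| = 2.
deg(195) = 2; N(195) = {145, 834}.
Vertex 524 has 2 neighbors: 833, 464.
G on 89 vertices is 2-regular; connected 2-regular on 89 ⇒ C_{89}.
The 45 distinct eigenvalues: [2.0, 1.995018, 1.980097, 1.955311, 1.920784, 1.876688, 1.823242, 1.760713, 1.689412, 1.609694, 1.521958, 1.426638, 1.324212, 1.215188, 1.10011, 0.979551, 0.854113, 0.724419, 0.591116, 0.454869, 0.316355, 0.176265, 0.035297, -0.105847, -0.246463, -0.385852, -0.523319, -0.658178, -0.789758, -0.917404, -1.040479, -1.158371, -1.270491, -1.376282, -1.475217, -1.566802, -1.650581, -1.726138, -1.793094, -1.851118, -1.89992, -1.939256, -1.968931, -1.988796, -1.998754].
With N=89: ϑ(G) = 89·(-(-1)*2*cos(pi/89))/(2−(-2*cos(pi/89))) = 89*cos(pi/89)/(cos(pi/89) + 1).
≈ 44.48614 (to 5 d.p.).
α=44, χ(Ḡ)=45; ϑ=89*cos(pi/89)/(cos(pi/89) + 1) lies between (both strict).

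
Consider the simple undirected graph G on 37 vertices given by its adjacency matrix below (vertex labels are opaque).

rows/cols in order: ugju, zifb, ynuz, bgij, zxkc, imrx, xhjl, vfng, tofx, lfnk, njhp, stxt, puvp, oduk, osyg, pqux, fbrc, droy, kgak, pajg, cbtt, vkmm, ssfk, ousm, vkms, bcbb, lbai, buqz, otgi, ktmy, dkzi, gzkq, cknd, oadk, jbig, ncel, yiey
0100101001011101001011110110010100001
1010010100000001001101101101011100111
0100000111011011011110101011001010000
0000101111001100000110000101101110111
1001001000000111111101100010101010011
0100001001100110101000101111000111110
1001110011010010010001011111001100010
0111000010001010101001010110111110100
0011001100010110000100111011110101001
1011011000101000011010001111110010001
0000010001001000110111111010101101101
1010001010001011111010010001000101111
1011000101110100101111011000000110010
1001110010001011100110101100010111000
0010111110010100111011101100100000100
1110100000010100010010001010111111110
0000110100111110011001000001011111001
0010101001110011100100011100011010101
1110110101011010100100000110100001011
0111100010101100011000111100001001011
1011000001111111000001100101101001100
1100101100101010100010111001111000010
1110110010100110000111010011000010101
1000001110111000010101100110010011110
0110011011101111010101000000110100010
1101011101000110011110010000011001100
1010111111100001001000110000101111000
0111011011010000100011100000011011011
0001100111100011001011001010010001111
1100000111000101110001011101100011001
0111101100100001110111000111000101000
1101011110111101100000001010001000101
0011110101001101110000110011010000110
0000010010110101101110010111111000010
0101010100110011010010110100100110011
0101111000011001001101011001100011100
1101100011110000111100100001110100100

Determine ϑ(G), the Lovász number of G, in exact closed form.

sqrt(37)

Vertex fbrc has 18 neighbors: zxkc, imrx, vfng, njhp, stxt, puvp, oduk, osyg, droy, kgak, vkmm, buqz, ktmy, dkzi, gzkq, cknd, oadk, yiey.
N(otgi) = {bgij, zxkc, vfng, tofx, lfnk, njhp, osyg, pqux, kgak, cbtt, vkmm, vkms, lbai, ktmy, oadk, jbig, ncel, yiey}, |N(otgi)| = 18.
Vertex lfnk has 18 neighbors: ugju, ynuz, bgij, imrx, xhjl, njhp, puvp, droy, kgak, cbtt, vkms, bcbb, lbai, buqz, otgi, ktmy, cknd, yiey.
N(oadk) = {imrx, tofx, njhp, stxt, oduk, pqux, fbrc, kgak, pajg, cbtt, ousm, bcbb, lbai, buqz, otgi, ktmy, dkzi, ncel}, |N(oadk)| = 18.
G on 37 vertices is 18-regular; Paley(37): SR with (k,λ,μ)=(18,8,9).
A has 3 distinct eigenvalues ≈ [18.0, 2.5414, -3.5414].
ϑ = −N·λ_min/(λ_max−λ_min) = −37·(-sqrt(37)/2 - 1/2)/(18−(-sqrt(37)/2 - 1/2)) = sqrt(37).
≈ 6.08276253 (to 8 d.p.).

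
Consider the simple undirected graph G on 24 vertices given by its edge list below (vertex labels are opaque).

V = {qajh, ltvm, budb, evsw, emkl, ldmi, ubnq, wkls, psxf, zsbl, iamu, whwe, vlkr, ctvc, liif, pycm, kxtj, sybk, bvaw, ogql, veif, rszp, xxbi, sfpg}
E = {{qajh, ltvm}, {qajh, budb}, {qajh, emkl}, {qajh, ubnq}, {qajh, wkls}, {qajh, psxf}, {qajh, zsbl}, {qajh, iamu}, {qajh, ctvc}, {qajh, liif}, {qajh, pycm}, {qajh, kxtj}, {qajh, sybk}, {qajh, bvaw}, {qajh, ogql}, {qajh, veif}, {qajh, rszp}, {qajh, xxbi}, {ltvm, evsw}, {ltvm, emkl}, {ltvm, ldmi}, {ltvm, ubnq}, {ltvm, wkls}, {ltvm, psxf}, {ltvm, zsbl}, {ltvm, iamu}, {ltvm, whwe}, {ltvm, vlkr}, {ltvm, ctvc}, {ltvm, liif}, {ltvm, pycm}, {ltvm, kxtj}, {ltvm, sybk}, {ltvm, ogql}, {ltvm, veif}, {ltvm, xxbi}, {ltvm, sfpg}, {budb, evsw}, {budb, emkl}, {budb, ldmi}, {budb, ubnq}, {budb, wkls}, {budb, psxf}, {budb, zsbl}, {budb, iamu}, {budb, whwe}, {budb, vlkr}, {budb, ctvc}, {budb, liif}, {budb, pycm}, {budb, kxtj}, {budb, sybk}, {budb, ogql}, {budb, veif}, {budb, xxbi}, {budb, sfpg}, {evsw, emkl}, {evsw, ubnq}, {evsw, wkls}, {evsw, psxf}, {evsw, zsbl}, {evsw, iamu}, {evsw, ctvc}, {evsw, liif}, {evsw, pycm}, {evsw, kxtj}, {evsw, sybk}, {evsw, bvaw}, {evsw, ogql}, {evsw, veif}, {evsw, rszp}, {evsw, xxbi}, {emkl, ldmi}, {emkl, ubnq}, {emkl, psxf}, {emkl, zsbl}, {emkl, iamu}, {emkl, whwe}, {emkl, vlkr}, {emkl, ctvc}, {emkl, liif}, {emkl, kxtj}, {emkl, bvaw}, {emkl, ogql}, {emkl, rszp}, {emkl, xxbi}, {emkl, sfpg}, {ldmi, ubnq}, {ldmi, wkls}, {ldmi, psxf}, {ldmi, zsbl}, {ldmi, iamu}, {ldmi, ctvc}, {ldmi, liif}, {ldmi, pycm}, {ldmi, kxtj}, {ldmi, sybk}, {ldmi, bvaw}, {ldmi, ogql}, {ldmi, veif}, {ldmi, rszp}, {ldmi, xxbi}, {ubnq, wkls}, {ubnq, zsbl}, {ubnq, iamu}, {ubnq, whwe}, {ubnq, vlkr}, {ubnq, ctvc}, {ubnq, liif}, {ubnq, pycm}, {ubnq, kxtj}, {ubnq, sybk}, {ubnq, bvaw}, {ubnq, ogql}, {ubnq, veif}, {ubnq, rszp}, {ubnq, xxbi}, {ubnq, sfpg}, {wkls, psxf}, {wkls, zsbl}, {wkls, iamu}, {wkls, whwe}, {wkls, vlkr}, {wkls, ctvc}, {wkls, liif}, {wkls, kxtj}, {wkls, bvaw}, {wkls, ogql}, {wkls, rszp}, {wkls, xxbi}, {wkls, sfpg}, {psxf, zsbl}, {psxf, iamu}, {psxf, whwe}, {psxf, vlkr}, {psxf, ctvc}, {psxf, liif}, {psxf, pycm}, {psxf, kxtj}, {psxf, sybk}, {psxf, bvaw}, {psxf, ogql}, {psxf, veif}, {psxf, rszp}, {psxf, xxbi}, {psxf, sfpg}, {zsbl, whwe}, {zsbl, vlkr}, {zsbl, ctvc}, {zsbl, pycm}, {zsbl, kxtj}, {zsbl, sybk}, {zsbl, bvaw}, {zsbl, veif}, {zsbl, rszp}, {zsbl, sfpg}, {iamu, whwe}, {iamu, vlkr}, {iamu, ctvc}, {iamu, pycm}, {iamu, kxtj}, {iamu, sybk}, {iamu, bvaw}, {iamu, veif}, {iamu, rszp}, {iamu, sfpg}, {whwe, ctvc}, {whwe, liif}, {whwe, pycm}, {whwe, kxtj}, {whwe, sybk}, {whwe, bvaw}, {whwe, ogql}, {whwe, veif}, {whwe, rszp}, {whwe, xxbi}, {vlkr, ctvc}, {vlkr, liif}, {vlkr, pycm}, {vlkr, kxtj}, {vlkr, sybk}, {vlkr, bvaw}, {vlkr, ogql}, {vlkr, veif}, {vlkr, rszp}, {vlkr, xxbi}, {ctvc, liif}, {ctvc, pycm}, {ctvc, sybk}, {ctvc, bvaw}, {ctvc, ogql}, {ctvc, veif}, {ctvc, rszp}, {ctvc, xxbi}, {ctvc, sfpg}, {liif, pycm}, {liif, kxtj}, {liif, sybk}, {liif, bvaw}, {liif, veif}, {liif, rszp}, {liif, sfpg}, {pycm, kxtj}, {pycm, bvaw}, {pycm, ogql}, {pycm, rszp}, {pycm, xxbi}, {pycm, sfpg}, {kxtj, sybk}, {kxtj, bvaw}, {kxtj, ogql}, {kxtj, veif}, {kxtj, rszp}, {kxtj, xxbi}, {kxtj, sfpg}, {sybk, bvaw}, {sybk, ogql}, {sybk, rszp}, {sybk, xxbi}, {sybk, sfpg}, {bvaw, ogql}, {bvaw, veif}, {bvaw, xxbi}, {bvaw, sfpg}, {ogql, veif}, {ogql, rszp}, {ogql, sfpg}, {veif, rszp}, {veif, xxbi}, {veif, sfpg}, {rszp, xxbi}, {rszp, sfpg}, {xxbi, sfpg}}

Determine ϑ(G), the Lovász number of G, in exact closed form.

N(evsw) = {ltvm, budb, emkl, ubnq, wkls, psxf, zsbl, iamu, ctvc, liif, pycm, kxtj, sybk, bvaw, ogql, veif, rszp, xxbi}, |N(evsw)| = 18.
Vertex ltvm has 20 neighbors: qajh, evsw, emkl, ldmi, ubnq, wkls, psxf, zsbl, iamu, whwe, vlkr, ctvc, liif, pycm, kxtj, sybk, ogql, veif, xxbi, sfpg.
deg(kxtj) = 22; N(kxtj) = {qajh, ltvm, budb, evsw, emkl, ldmi, ubnq, wkls, psxf, zsbl, iamu, whwe, vlkr, liif, pycm, sybk, bvaw, ogql, veif, rszp, xxbi, sfpg}.
deg(ubnq) = 22; N(ubnq) = {qajh, ltvm, budb, evsw, emkl, ldmi, wkls, zsbl, iamu, whwe, vlkr, ctvc, liif, pycm, kxtj, sybk, bvaw, ogql, veif, rszp, xxbi, sfpg}.
Complete 6-partite, parts [6, 5, 5, 4, 2, 2]: perfect, ϑ = α = 6.
Numerically 6.00000000.
Lovász sandwich 6 ≤ 6 ≤ 6: collapsed.

6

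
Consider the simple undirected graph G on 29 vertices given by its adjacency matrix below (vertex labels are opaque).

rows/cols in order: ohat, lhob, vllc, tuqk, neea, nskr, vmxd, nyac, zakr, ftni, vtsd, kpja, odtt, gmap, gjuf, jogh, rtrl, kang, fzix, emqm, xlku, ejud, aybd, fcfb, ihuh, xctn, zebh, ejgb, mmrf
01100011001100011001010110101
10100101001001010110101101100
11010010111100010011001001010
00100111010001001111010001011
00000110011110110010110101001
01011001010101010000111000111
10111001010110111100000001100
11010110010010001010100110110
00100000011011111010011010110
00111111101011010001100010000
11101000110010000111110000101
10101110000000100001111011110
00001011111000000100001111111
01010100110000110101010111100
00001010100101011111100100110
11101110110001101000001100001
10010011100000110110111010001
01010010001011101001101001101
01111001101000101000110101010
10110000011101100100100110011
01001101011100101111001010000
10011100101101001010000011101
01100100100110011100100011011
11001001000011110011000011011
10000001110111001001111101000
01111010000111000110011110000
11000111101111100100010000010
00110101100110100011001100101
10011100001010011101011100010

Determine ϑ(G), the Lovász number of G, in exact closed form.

Vertex ohat has 14 neighbors: lhob, vllc, vmxd, nyac, vtsd, kpja, jogh, rtrl, emqm, ejud, fcfb, ihuh, zebh, mmrf.
Vertex kpja has 14 neighbors: ohat, vllc, neea, nskr, vmxd, gjuf, emqm, xlku, ejud, aybd, ihuh, xctn, zebh, ejgb.
deg(tuqk) = 14; N(tuqk) = {vllc, nskr, vmxd, nyac, ftni, gmap, rtrl, kang, fzix, emqm, ejud, xctn, ejgb, mmrf}.
deg(vtsd) = 14; N(vtsd) = {ohat, lhob, vllc, neea, zakr, ftni, odtt, kang, fzix, emqm, xlku, ejud, zebh, mmrf}.
Regular of degree 14 on 29 vertices: SR(29,14,6,7) — a Paley graph.
The 3 distinct eigenvalues: [14.0, 2.193, -3.193].
Lovász: ϑ = −29(-sqrt(29)/2 - 1/2)/(14+-(-sqrt(29)/2 - 1/2)) = sqrt(29).
Numerically 5.38516481.

sqrt(29)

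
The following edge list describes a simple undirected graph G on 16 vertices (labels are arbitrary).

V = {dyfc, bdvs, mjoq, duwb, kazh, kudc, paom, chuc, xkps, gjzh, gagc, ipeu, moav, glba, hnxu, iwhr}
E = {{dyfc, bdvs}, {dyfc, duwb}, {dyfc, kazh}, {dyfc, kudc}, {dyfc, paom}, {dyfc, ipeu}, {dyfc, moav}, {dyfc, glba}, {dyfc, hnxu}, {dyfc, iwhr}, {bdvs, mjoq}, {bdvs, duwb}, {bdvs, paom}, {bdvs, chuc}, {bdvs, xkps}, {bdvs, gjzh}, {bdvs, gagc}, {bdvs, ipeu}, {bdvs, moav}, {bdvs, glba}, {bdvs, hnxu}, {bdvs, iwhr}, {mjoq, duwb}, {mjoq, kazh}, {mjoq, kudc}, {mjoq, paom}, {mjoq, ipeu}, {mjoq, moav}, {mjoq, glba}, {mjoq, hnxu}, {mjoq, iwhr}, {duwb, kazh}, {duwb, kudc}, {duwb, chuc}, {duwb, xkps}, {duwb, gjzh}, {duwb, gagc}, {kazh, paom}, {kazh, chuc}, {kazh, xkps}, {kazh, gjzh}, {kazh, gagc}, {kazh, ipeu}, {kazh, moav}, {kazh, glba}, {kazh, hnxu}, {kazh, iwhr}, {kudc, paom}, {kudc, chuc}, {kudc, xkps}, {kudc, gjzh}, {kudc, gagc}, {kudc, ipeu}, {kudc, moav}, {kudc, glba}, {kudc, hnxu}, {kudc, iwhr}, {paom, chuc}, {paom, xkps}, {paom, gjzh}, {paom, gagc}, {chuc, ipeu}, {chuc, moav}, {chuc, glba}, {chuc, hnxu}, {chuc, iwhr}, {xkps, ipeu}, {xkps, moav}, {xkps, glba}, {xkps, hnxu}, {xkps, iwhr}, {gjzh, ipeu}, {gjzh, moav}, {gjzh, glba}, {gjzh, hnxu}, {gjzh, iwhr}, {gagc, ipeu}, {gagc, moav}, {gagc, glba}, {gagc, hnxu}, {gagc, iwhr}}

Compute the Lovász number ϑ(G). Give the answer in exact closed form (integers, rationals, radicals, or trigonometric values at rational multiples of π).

7

N(gagc) = {bdvs, duwb, kazh, kudc, paom, ipeu, moav, glba, hnxu, iwhr}, |N(gagc)| = 10.
Vertex duwb has 9 neighbors: dyfc, bdvs, mjoq, kazh, kudc, chuc, xkps, gjzh, gagc.
deg(bdvs) = 13; N(bdvs) = {dyfc, mjoq, duwb, paom, chuc, xkps, gjzh, gagc, ipeu, moav, glba, hnxu, iwhr}.
Vertex iwhr has 9 neighbors: dyfc, bdvs, mjoq, kazh, kudc, chuc, xkps, gjzh, gagc.
K_{7,6,3} (perfect); ϑ(G) = α(G) = max{7,6,3} = 7.
ϑ(G) ≈ 7.00000.
Check 7 ≤ 7 ≤ 7: collapsed.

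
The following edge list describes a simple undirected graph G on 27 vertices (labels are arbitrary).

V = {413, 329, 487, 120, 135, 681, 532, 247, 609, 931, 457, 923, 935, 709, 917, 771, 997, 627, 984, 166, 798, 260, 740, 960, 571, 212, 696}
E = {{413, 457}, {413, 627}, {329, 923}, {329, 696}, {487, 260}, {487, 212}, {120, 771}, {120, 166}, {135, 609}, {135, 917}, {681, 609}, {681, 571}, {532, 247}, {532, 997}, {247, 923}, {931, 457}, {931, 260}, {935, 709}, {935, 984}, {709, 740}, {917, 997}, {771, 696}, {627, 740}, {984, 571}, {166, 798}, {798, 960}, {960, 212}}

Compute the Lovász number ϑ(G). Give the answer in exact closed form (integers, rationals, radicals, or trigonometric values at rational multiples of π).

N(798) = {166, 960}, |N(798)| = 2.
Vertex 923 has 2 neighbors: 329, 247.
deg(931) = 2; N(931) = {457, 260}.
N(681) = {609, 571}, |N(681)| = 2.
deg(v) = 2 for all v (|V|=27); connected 2-regular on 27 ⇒ C_{27}.
The 14 distinct eigenvalues: [2.0, 1.9461, 1.7873, 1.5321, 1.1943, 0.7922, 0.3473, -0.1163, -0.5736, -1.0, -1.3725, -1.671, -1.8794, -1.9865].
λ_max=2, λ_min=-2*cos(pi/27); ϑ = −27·λ_min/(λ_max−λ_min) = 27*cos(pi/27)/(cos(pi/27) + 1).
Numerically 13.4542.
Check 13 ≤ 27*cos(pi/27)/(cos(pi/27) + 1) ≤ 14: both strict.

27*cos(pi/27)/(cos(pi/27) + 1)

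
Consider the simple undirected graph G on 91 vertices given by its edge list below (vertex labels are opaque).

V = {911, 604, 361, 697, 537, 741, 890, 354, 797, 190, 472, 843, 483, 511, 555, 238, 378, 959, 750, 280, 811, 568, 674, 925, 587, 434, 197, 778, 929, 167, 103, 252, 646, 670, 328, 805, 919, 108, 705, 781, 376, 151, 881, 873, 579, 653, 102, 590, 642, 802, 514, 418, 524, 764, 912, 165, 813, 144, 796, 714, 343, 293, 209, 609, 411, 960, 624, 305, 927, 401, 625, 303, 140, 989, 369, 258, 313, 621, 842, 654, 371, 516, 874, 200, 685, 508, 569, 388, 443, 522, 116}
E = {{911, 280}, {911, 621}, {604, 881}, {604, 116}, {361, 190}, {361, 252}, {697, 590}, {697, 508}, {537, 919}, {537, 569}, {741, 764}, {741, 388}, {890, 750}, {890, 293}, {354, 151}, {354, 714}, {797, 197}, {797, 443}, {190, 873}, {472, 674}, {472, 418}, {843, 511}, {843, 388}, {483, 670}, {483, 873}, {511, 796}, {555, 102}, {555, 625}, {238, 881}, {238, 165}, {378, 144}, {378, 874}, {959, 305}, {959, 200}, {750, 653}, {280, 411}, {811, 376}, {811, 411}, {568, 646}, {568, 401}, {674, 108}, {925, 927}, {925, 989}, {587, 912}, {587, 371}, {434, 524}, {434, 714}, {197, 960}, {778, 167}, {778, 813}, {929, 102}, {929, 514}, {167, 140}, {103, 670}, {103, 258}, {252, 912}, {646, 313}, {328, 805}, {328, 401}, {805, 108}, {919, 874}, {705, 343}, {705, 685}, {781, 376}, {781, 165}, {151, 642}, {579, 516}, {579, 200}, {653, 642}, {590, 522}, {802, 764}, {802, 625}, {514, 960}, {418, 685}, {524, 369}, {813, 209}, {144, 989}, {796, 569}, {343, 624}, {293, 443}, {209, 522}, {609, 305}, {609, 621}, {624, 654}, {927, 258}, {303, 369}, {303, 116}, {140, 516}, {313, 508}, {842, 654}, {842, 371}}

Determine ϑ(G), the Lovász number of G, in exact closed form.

Vertex 209 has 2 neighbors: 813, 522.
deg(750) = 2; N(750) = {890, 653}.
Vertex 483 has 2 neighbors: 670, 873.
deg(472) = 2; N(472) = {674, 418}.
G on 91 vertices is 2-regular; the odd cycle C_{91}.
A has 46 distinct eigenvalues ≈ [2.0, 1.995235, 1.980961, 1.957247, 1.924206, 1.881995, 1.830816, 1.770912, 1.702569, 1.626112, 1.541906, 1.450353, 1.351887, 1.24698, 1.136129, 1.019865, 0.898741, 0.773333, 0.644241, 0.512078, 0.377475, 0.241073, 0.103523, -0.034521, -0.172401, -0.309459, -0.445042, -0.578504, -0.70921, -0.836536, -0.959875, -1.07864, -1.192265, -1.300208, -1.401955, -1.497021, -1.584954, -1.665333, -1.737776, -1.801938, -1.857512, -1.904235, -1.941884, -1.970278, -1.989283, -1.998808].
λ_max=2, λ_min=-2*cos(pi/91); ϑ = −91·λ_min/(λ_max−λ_min) = 91*cos(pi/91)/(cos(pi/91) + 1).
Numerically 45.486440.
45 ≤ 91*cos(pi/91)/(cos(pi/91) + 1) ≤ 46: both strict.

91*cos(pi/91)/(cos(pi/91) + 1)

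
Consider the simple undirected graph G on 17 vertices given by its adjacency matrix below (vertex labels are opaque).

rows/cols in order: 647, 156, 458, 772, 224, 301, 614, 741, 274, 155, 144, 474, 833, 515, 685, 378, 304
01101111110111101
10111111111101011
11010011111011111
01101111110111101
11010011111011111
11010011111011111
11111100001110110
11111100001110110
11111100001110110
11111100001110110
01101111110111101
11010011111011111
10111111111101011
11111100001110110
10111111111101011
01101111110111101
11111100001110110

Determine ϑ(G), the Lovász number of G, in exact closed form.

Vertex 833 has 14 neighbors: 647, 458, 772, 224, 301, 614, 741, 274, 155, 144, 474, 515, 378, 304.
deg(741) = 11; N(741) = {647, 156, 458, 772, 224, 301, 144, 474, 833, 685, 378}.
deg(474) = 13; N(474) = {647, 156, 772, 614, 741, 274, 155, 144, 833, 515, 685, 378, 304}.
Vertex 647 has 13 neighbors: 156, 458, 224, 301, 614, 741, 274, 155, 474, 833, 515, 685, 304.
Complete 4-partite, parts [6, 4, 4, 3]: perfect, ϑ = α = 6.
≈ 6.0000000 (to 7 d.p.).
Lovász sandwich 6 ≤ 6 ≤ 6: collapsed.

6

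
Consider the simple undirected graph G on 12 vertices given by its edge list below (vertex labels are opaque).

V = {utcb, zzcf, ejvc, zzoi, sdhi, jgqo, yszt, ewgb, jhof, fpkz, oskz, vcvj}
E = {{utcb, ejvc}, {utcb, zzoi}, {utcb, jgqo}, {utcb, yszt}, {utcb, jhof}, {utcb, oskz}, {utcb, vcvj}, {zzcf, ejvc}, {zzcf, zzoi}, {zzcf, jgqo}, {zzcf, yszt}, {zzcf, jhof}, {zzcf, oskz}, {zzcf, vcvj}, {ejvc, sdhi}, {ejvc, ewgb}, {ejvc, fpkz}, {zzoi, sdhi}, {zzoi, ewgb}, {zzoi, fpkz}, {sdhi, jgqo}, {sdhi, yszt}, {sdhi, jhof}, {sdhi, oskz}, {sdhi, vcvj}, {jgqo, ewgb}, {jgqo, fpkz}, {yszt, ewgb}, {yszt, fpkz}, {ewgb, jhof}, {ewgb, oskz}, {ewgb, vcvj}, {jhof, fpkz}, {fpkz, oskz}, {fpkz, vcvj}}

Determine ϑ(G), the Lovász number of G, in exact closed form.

N(ejvc) = {utcb, zzcf, sdhi, ewgb, fpkz}, |N(ejvc)| = 5.
N(fpkz) = {ejvc, zzoi, jgqo, yszt, jhof, oskz, vcvj}, |N(fpkz)| = 7.
deg(jhof) = 5; N(jhof) = {utcb, zzcf, sdhi, ewgb, fpkz}.
Vertex yszt has 5 neighbors: utcb, zzcf, sdhi, ewgb, fpkz.
Complete multipartite on [7, 5]: sandwich collapses at ϑ=7.
ϑ(G) ≈ 7.000000.
Sandwich: α(G)=7 ≤ ϑ(G)=7 ≤ χ(Ḡ)=7 (collapsed).

7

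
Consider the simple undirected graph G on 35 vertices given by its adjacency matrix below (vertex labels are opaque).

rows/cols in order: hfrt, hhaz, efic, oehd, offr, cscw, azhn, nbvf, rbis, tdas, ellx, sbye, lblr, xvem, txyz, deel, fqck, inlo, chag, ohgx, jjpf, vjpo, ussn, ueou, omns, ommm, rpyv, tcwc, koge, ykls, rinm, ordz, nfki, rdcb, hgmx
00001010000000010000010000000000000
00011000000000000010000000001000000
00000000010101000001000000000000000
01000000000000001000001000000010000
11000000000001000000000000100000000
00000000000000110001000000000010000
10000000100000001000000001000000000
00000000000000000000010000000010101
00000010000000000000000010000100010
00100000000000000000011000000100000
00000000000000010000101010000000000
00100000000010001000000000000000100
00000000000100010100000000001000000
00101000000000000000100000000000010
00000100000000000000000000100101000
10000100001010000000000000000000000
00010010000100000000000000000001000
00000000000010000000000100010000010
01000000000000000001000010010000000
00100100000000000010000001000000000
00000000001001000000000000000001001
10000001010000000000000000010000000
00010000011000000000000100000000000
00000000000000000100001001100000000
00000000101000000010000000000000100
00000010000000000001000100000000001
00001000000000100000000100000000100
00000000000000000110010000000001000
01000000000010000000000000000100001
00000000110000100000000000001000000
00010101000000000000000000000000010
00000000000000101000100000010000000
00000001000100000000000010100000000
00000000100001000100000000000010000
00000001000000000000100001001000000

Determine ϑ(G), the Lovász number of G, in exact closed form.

deg(ellx) = 4; N(ellx) = {deel, jjpf, ussn, omns}.
Vertex hgmx has 4 neighbors: nbvf, jjpf, ommm, koge.
deg(inlo) = 4; N(inlo) = {lblr, ueou, tcwc, rdcb}.
deg(fqck) = 4; N(fqck) = {oehd, azhn, sbye, ordz}.
G on 35 vertices is 4-regular; Kneser K(7,3) on C(7,3)=35 vertices.
Distinct eigenvalues (to 6 d.p.): [4.0, 2.0, -1.0, -3.0].
ϑ = −N·λ_min/(λ_max−λ_min) = −35·(-3)/(4−(-3)) = 15.
Numerically 15.00000000.

15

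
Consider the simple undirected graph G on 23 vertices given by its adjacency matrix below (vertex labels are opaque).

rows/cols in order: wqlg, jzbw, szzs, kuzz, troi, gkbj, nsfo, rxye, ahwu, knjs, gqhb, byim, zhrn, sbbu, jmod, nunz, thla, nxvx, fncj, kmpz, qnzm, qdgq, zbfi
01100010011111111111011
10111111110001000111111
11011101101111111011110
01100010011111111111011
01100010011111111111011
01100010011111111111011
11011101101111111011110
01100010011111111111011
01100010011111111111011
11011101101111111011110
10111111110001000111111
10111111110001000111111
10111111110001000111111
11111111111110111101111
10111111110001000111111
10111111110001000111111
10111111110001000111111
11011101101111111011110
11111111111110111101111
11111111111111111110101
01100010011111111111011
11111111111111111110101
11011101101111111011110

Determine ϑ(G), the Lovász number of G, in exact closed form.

deg(knjs) = 18; N(knjs) = {wqlg, jzbw, kuzz, troi, gkbj, rxye, ahwu, gqhb, byim, zhrn, sbbu, jmod, nunz, thla, fncj, kmpz, qnzm, qdgq}.
Vertex qdgq has 21 neighbors: wqlg, jzbw, szzs, kuzz, troi, gkbj, nsfo, rxye, ahwu, knjs, gqhb, byim, zhrn, sbbu, jmod, nunz, thla, nxvx, fncj, qnzm, zbfi.
Vertex gqhb has 16 neighbors: wqlg, szzs, kuzz, troi, gkbj, nsfo, rxye, ahwu, knjs, sbbu, nxvx, fncj, kmpz, qnzm, qdgq, zbfi.
N(nxvx) = {wqlg, jzbw, kuzz, troi, gkbj, rxye, ahwu, gqhb, byim, zhrn, sbbu, jmod, nunz, thla, fncj, kmpz, qnzm, qdgq}, |N(nxvx)| = 18.
5 parts of sizes [7, 7, 5, 2, 2]; α(G) = 7 = ϑ (perfect).
ϑ(G) ≈ 7.00000000.
Lovász sandwich 7 ≤ 7 ≤ 7: collapsed.

7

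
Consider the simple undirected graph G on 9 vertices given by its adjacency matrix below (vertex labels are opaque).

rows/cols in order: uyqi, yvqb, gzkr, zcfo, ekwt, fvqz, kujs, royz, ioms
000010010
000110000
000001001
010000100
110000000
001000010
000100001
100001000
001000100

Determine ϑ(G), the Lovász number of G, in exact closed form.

N(ekwt) = {uyqi, yvqb}, |N(ekwt)| = 2.
deg(royz) = 2; N(royz) = {uyqi, fvqz}.
Vertex ioms has 2 neighbors: gzkr, kujs.
deg(kujs) = 2; N(kujs) = {zcfo, ioms}.
Every vertex has degree 2 (N=9); a single 9-cycle (edge-transitive).
A has 5 distinct eigenvalues ≈ [2.0, 1.53209, 0.3473, -1.0, -1.87939].
Lovász (edge-transitive): ϑ = −9·(-2*cos(pi/9))/((2)−(-2*cos(pi/9))) = 9*cos(pi/9)/(cos(pi/9) + 1).
ϑ(G) ≈ 4.36009.
Check 4 ≤ 9*cos(pi/9)/(cos(pi/9) + 1) ≤ 5: both strict.

9*cos(pi/9)/(cos(pi/9) + 1)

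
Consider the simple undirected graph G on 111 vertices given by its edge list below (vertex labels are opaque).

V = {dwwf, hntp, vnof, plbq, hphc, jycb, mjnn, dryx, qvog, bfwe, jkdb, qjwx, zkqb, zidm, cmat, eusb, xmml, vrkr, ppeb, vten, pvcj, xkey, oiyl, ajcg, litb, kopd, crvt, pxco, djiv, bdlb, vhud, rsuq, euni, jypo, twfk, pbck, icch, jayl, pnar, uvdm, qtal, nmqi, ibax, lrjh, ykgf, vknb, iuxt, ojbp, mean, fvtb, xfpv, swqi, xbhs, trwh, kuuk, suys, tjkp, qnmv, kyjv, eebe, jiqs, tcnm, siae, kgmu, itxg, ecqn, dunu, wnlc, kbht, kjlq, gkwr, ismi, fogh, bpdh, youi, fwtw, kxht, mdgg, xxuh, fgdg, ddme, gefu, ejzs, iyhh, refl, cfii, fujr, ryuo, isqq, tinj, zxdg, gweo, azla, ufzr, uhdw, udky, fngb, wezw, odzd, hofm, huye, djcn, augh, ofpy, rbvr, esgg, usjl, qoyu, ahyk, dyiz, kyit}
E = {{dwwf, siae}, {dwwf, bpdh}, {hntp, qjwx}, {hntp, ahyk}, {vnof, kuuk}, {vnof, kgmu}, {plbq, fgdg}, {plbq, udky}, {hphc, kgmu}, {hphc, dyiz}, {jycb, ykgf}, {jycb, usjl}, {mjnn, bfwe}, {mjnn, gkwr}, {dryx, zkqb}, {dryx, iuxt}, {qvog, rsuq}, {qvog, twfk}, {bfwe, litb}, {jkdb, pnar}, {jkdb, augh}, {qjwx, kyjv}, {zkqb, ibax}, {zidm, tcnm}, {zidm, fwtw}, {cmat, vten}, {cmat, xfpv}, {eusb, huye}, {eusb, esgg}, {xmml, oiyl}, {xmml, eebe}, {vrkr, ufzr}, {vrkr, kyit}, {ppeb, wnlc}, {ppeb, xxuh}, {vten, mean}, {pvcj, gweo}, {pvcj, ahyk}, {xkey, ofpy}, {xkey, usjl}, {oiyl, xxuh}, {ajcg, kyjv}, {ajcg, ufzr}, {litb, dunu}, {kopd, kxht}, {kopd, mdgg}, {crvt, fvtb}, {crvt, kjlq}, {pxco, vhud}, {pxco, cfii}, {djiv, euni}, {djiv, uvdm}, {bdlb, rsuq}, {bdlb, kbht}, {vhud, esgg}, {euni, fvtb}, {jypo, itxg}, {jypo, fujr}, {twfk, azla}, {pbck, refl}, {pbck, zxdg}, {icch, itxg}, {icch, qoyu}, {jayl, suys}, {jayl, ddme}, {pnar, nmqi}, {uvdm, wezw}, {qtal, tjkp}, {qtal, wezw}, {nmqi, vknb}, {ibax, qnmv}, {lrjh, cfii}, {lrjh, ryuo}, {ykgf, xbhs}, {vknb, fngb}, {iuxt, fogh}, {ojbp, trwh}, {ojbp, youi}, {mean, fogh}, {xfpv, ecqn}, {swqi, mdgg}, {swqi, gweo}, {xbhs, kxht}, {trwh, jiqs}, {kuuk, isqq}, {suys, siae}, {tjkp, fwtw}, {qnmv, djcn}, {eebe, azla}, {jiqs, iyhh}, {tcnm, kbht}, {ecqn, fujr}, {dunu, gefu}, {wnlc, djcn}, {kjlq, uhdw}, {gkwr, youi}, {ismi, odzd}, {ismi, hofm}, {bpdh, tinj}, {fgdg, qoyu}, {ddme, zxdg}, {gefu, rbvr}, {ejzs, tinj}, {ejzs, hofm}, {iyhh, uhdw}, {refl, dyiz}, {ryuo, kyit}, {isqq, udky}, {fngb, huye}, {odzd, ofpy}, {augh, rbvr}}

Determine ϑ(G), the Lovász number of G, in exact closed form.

111*cos(pi/111)/(cos(pi/111) + 1)

Vertex nmqi has 2 neighbors: pnar, vknb.
N(kyit) = {vrkr, ryuo}, |N(kyit)| = 2.
Vertex qtal has 2 neighbors: tjkp, wezw.
N(icch) = {itxg, qoyu}, |N(icch)| = 2.
111-vertex 2-regular graph: a single 111-cycle (edge-transitive).
Distinct eigenvalues (to 6 d.p.): [2.0, 1.996797, 1.987197, 1.971232, 1.948952, 1.920429, 1.885755, 1.84504, 1.798414, 1.746028, 1.688049, 1.624662, 1.556072, 1.482496, 1.404172, 1.321349, 1.234294, 1.143286, 1.048615, 0.950584, 0.849509, 0.745713, 0.639528, 0.531294, 0.421359, 0.310073, 0.197795, 0.084882, -0.028302, -0.141395, -0.254036, -0.365862, -0.476517, -0.585646, -0.692898, -0.797931, -0.900407, -1.0, -1.096389, -1.189266, -1.278334, -1.363307, -1.443912, -1.519892, -1.591004, -1.657019, -1.717727, -1.772931, -1.822457, -1.866145, -1.903855, -1.935466, -1.960877, -1.980007, -1.992795, -1.999199].
With N=111: ϑ(G) = 111·(-(-1)*2*cos(pi/111))/(2−(-2*cos(pi/111))) = 111*cos(pi/111)/(cos(pi/111) + 1).
Numerically 55.4888841.
Sandwich: α(G)=55 ≤ ϑ(G)=111*cos(pi/111)/(cos(pi/111) + 1) ≤ χ(Ḡ)=56 (both strict).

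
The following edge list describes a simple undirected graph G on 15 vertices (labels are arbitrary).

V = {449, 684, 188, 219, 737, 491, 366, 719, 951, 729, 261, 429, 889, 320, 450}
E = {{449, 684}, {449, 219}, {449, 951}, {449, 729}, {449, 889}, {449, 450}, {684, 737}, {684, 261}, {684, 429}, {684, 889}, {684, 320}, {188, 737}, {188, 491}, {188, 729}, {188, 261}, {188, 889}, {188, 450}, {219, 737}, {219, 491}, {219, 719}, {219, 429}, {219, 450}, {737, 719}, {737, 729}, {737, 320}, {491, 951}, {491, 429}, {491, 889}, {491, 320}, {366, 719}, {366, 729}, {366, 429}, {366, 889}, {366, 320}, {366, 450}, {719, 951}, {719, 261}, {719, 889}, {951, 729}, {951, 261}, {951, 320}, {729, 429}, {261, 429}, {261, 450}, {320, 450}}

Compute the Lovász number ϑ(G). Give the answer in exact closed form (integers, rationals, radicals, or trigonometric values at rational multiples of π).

5

deg(320) = 6; N(320) = {684, 737, 491, 366, 951, 450}.
N(889) = {449, 684, 188, 491, 366, 719}, |N(889)| = 6.
N(491) = {188, 219, 951, 429, 889, 320}, |N(491)| = 6.
Vertex 737 has 6 neighbors: 684, 188, 219, 719, 729, 320.
15-vertex 6-regular graph: Kneser K(6,2) on C(6,2)=15 vertices.
The 3 distinct eigenvalues: [6.0, 1.0, -3.0].
−15·(-3) / ((6)−(-3)) = 5 = ϑ(G).
= 5.0000… (decimal).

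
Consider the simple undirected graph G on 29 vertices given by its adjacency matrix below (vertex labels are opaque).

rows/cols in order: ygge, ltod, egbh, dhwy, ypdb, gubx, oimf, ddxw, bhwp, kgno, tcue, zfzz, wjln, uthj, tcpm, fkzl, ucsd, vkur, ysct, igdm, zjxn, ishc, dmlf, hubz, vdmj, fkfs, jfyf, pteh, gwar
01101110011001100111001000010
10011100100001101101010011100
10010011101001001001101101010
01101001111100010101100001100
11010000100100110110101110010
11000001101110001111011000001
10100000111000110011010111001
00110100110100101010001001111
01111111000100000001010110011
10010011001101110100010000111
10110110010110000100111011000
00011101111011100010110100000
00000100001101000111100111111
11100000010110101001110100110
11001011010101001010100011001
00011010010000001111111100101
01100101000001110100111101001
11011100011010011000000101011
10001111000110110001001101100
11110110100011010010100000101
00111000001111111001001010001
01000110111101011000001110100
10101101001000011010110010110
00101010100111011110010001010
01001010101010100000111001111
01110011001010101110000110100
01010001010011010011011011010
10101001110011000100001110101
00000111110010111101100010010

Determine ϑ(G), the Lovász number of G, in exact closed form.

sqrt(29)

N(fkfs) = {ltod, egbh, dhwy, oimf, ddxw, tcue, wjln, tcpm, ucsd, vkur, ysct, hubz, vdmj, jfyf}, |N(fkfs)| = 14.
N(kgno) = {ygge, dhwy, oimf, ddxw, tcue, zfzz, uthj, tcpm, fkzl, vkur, ishc, jfyf, pteh, gwar}, |N(kgno)| = 14.
N(zjxn) = {egbh, dhwy, ypdb, tcue, zfzz, wjln, uthj, tcpm, fkzl, ucsd, igdm, dmlf, vdmj, gwar}, |N(zjxn)| = 14.
N(vdmj) = {ltod, ypdb, oimf, bhwp, tcue, wjln, tcpm, zjxn, ishc, dmlf, fkfs, jfyf, pteh, gwar}, |N(vdmj)| = 14.
G on 29 vertices is 14-regular; Paley(29): SR with (k,λ,μ)=(14,6,7).
Distinct eigenvalues (to 6 d.p.): [14.0, 2.192582, -3.192582].
ϑ = −N·λ_min/(λ_max−λ_min) = −29·(-sqrt(29)/2 - 1/2)/(14−(-sqrt(29)/2 - 1/2)) = sqrt(29).
= 5.38516481… (decimal).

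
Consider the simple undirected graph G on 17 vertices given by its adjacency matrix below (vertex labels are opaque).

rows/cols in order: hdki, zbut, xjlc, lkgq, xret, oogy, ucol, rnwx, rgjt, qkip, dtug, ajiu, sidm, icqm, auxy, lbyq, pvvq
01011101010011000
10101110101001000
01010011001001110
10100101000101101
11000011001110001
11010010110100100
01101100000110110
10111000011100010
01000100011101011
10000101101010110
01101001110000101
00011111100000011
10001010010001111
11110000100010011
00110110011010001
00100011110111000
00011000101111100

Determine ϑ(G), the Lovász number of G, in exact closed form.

sqrt(17)

Vertex ucol has 8 neighbors: zbut, xjlc, xret, oogy, ajiu, sidm, auxy, lbyq.
N(xret) = {hdki, zbut, ucol, rnwx, dtug, ajiu, sidm, pvvq}, |N(xret)| = 8.
deg(icqm) = 8; N(icqm) = {hdki, zbut, xjlc, lkgq, rgjt, sidm, lbyq, pvvq}.
N(auxy) = {xjlc, lkgq, oogy, ucol, qkip, dtug, sidm, pvvq}, |N(auxy)| = 8.
17-vertex 8-regular graph: SR(17,8,3,4) — a Paley graph.
A has 3 distinct eigenvalues ≈ [8.0, 1.562, -2.562].
ϑ = −N·λ_min/(λ_max−λ_min) = −17·(-sqrt(17)/2 - 1/2)/(8−(-sqrt(17)/2 - 1/2)) = sqrt(17).
= 4.12311… (decimal).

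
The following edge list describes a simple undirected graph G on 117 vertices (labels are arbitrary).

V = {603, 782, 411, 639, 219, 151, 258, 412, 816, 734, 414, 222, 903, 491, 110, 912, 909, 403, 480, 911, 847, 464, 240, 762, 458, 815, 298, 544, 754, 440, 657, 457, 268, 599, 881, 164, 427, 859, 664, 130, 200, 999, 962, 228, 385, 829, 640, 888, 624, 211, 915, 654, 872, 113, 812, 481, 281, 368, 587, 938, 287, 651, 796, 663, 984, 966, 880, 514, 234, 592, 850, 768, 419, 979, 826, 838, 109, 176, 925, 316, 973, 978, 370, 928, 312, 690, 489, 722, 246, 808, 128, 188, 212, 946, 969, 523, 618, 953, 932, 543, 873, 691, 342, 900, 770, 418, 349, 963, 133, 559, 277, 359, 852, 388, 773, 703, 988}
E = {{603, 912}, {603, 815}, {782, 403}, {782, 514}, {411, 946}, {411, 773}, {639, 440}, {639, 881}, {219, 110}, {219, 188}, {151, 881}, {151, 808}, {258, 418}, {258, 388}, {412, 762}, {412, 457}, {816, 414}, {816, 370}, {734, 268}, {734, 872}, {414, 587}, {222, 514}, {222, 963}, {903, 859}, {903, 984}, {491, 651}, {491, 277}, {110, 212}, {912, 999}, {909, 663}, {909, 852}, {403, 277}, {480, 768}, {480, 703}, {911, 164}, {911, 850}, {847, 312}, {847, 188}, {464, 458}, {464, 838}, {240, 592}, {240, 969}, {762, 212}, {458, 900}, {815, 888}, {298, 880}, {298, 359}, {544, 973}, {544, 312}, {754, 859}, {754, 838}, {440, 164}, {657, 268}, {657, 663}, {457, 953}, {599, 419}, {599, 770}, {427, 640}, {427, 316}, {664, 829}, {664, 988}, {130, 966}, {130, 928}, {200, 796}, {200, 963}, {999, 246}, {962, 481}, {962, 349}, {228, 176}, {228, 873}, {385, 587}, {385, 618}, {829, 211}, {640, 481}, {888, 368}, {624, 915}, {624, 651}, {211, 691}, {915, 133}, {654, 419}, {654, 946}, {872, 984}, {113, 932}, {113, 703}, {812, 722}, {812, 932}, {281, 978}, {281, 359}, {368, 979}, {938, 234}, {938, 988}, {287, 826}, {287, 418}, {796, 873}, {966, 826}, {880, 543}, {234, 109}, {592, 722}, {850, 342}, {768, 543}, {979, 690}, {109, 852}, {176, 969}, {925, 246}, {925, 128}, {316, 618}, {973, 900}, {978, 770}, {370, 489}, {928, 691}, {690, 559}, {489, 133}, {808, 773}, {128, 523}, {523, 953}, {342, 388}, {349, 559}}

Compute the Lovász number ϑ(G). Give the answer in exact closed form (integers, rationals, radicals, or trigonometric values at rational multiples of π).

N(770) = {599, 978}, |N(770)| = 2.
deg(412) = 2; N(412) = {762, 457}.
deg(999) = 2; N(999) = {912, 246}.
deg(988) = 2; N(988) = {664, 938}.
G on 117 vertices is 2-regular; the odd cycle C_{117}.
A has 59 distinct eigenvalues ≈ [2.0, 1.99712, 1.98848, 1.9741, 1.95403, 1.92833, 1.89707, 1.86034, 1.81825, 1.77091, 1.71847, 1.66107, 1.59889, 1.53209, 1.46087, 1.38545, 1.30603, 1.22284, 1.13613, 1.04614, 0.95314, 0.85739, 0.75916, 0.65875, 0.55643, 0.45252, 0.3473, 0.24107, 0.13416, 0.02685, -0.08053, -0.18768, -0.29429, -0.40005, -0.50466, -0.60781, -0.70921, -0.80856, -0.90559, -1.0, -1.09153, -1.17991, -1.26489, -1.34622, -1.42367, -1.49702, -1.56605, -1.63057, -1.69038, -1.74532, -1.79523, -1.83996, -1.87939, -1.91339, -1.94188, -1.96478, -1.982, -1.99351, -1.99928].
λ_max=2, λ_min=-2*cos(pi/117); ϑ = −117·λ_min/(λ_max−λ_min) = 117*cos(pi/117)/(cos(pi/117) + 1).
Numerically 58.489454.
α=58, χ(Ḡ)=59; ϑ=117*cos(pi/117)/(cos(pi/117) + 1) lies between (both strict).

117*cos(pi/117)/(cos(pi/117) + 1)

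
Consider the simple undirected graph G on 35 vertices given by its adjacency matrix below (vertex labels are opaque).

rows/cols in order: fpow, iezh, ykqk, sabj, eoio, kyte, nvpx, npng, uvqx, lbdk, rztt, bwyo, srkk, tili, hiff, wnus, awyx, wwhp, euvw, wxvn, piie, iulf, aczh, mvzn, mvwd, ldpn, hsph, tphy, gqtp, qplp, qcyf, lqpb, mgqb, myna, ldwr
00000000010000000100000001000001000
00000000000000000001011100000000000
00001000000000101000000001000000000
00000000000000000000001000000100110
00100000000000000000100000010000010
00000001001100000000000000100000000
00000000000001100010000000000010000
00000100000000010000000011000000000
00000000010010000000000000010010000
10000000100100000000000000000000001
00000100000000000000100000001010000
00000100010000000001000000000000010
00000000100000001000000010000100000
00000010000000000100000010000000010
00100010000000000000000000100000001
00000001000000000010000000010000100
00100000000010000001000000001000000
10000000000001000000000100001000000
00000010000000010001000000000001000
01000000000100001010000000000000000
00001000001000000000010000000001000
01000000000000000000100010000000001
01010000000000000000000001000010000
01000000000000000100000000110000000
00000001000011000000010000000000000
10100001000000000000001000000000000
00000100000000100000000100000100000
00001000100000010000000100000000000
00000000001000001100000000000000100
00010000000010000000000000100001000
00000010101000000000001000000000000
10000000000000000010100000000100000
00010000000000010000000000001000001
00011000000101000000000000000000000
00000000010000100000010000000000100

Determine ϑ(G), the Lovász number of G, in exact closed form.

15

Vertex lbdk has 4 neighbors: fpow, uvqx, bwyo, ldwr.
deg(bwyo) = 4; N(bwyo) = {kyte, lbdk, wxvn, myna}.
deg(nvpx) = 4; N(nvpx) = {tili, hiff, euvw, qcyf}.
Vertex iulf has 4 neighbors: iezh, piie, mvwd, ldwr.
G on 35 vertices is 4-regular; this is K(7,3), the Kneser graph.
The 4 distinct eigenvalues: [4.0, 2.0, -1.0, -3.0].
ϑ = −N·λ_min/(λ_max−λ_min) = −35·(-3)/(4−(-3)) = 15.
≈ 15.000000000 (to 9 d.p.).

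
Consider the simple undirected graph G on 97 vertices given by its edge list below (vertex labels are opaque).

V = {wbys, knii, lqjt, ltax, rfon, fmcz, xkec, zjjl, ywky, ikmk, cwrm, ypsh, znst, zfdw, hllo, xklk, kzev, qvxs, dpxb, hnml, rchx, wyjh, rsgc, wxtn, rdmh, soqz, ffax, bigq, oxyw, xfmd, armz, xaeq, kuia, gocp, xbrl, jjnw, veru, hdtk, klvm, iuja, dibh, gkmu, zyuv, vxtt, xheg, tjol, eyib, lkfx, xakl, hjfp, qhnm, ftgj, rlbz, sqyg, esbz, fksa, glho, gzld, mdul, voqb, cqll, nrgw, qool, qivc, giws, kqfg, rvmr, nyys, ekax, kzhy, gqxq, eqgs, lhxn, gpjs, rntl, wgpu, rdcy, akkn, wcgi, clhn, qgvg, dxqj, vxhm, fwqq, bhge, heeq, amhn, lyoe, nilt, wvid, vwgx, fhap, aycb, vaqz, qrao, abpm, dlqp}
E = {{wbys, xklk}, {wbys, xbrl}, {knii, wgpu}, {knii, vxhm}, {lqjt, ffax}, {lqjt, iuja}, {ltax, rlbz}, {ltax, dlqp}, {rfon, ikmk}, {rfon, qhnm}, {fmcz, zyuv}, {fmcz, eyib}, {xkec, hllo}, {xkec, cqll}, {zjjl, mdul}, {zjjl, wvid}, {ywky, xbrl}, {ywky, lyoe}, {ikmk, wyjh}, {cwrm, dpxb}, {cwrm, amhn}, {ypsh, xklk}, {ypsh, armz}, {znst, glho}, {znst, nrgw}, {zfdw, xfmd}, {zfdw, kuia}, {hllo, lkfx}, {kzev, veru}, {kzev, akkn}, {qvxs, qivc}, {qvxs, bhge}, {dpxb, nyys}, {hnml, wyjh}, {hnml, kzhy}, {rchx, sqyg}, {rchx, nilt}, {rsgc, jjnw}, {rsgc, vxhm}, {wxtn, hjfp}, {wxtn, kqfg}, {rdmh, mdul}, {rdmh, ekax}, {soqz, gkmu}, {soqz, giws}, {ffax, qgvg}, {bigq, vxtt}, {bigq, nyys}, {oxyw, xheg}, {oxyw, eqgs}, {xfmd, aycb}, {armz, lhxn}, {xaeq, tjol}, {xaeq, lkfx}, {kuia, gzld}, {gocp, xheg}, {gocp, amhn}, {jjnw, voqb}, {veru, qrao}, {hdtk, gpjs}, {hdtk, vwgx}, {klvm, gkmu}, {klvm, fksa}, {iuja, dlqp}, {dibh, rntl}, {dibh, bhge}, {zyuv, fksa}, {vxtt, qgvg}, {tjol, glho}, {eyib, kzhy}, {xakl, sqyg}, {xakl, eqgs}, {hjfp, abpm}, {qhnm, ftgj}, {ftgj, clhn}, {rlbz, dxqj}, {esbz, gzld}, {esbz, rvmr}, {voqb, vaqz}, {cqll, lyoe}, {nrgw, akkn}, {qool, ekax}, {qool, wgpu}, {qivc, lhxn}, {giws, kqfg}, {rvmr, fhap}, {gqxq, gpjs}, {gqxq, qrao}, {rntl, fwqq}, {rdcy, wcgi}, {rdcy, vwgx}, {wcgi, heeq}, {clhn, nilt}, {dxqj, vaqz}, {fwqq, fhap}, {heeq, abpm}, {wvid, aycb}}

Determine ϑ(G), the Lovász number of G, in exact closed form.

Vertex bhge has 2 neighbors: qvxs, dibh.
Vertex knii has 2 neighbors: wgpu, vxhm.
N(znst) = {glho, nrgw}, |N(znst)| = 2.
N(hllo) = {xkec, lkfx}, |N(hllo)| = 2.
Every vertex has degree 2 (N=97); a single 97-cycle (edge-transitive).
A has 49 distinct eigenvalues ≈ [2.0, 1.9958, 1.9832, 1.9624, 1.9332, 1.896, 1.8508, 1.7979, 1.7374, 1.6697, 1.5949, 1.5134, 1.4256, 1.3318, 1.2325, 1.1279, 1.0186, 0.9051, 0.7878, 0.6671, 0.5437, 0.4179, 0.2905, 0.1618, 0.0324, -0.0971, -0.2262, -0.3544, -0.481, -0.6057, -0.7278, -0.8469, -0.9624, -1.0738, -1.1808, -1.2828, -1.3794, -1.4703, -1.555, -1.6331, -1.7044, -1.7686, -1.8253, -1.8744, -1.9156, -1.9488, -1.9738, -1.9906, -1.999].
λ_max=2, λ_min=-2*cos(pi/97); ϑ = −97·λ_min/(λ_max−λ_min) = 97*cos(pi/97)/(cos(pi/97) + 1).
≈ 48.48728 (to 5 d.p.).
Lovász sandwich 48 ≤ 97*cos(pi/97)/(cos(pi/97) + 1) ≤ 49: both strict.

97*cos(pi/97)/(cos(pi/97) + 1)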